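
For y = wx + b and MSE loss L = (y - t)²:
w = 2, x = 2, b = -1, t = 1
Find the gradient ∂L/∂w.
∂L/∂w = 8

y = wx + b = (2)(2) + -1 = 3
∂L/∂y = 2(y - t) = 2(3 - 1) = 4
∂y/∂w = x = 2
∂L/∂w = ∂L/∂y · ∂y/∂w = 4 × 2 = 8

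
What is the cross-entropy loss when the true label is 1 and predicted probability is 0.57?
L = 0.5621

L = -1·log(0.57) - 0·log(0.43) = -log(0.57) = 0.5621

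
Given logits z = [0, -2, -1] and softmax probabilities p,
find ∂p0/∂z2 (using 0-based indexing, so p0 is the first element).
∂p0/∂z2 = -0.1628

p = softmax(z) = [0.6652, 0.09003, 0.2447]
p0 = 0.6652, p2 = 0.2447

∂p0/∂z2 = -p0 × p2 = -0.6652 × 0.2447 = -0.1628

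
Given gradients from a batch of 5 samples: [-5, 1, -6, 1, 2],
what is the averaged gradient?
Average gradient = -1.4

Average = (1/5)(-5 + 1 + -6 + 1 + 2) = -7/5 = -1.4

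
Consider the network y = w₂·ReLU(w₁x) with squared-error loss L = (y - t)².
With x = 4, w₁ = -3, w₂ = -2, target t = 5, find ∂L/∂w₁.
∂L/∂w₁ = 0

Forward pass:
z = w₁x = -3×4 = -12
h = ReLU(-12) = 0
y = w₂h = -2×0 = 0

Backward pass:
∂L/∂y = 2(y - t) = 2(0 - 5) = -10
∂y/∂h = w₂ = -2
∂h/∂z = 0 (ReLU derivative)
∂z/∂w₁ = x = 4

∂L/∂w₁ = -10 × -2 × 0 × 4 = 0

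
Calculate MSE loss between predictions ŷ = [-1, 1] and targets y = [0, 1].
MSE = 0.5

MSE = (1/2)((-1-0)² + (1-1)²) = (1/2)(1 + 0) = 0.5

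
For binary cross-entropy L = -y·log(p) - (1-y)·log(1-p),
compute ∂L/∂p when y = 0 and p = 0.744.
∂L/∂p = 3.906

∂L/∂p = -y/p + (1-y)/(1-p) = 0 + 1/0.256 = 3.906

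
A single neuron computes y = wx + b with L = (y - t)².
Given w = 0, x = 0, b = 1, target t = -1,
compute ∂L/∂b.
∂L/∂b = 4

y = wx + b = (0)(0) + 1 = 1
∂L/∂y = 2(y - t) = 2(1 - -1) = 4
∂y/∂b = 1
∂L/∂b = ∂L/∂y · ∂y/∂b = 4 × 1 = 4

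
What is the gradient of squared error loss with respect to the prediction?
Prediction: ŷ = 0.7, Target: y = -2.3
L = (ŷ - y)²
∂L/∂ŷ = 6.0

∂L/∂ŷ = 2(ŷ - y) = 2(0.7 - -2.3) = 2(3.0) = 6.0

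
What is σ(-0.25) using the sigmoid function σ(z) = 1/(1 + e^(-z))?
0.4378

sigmoid(-0.25) = 1/(1 + e^(0.25)) = 1/(1 + 1.284) = 0.4378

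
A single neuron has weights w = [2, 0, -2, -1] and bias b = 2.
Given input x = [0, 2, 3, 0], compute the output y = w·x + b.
y = -4

y = (2)(0) + (0)(2) + (-2)(3) + (-1)(0) + 2 = -4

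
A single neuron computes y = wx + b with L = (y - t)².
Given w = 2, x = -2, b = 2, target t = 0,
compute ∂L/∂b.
∂L/∂b = -4

y = wx + b = (2)(-2) + 2 = -2
∂L/∂y = 2(y - t) = 2(-2 - 0) = -4
∂y/∂b = 1
∂L/∂b = ∂L/∂y · ∂y/∂b = -4 × 1 = -4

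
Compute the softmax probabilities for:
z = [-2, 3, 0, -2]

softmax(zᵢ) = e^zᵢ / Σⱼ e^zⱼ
p = [0.0063, 0.9405, 0.0468, 0.0063]

exp(z) = [0.1353, 20.09, 1, 0.1353]
Sum = 21.36
p = [0.0063, 0.9405, 0.0468, 0.0063]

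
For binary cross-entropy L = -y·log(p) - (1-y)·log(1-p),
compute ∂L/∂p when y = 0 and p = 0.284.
∂L/∂p = 1.397

∂L/∂p = -y/p + (1-y)/(1-p) = 0 + 1/0.716 = 1.397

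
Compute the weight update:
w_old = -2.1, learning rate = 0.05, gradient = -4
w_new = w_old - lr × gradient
w_new = -1.9

w_new = w - η·∂L/∂w = -2.1 - 0.05×(-4) = -2.1 - (-0.2) = -1.9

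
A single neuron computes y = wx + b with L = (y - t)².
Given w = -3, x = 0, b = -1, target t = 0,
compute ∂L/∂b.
∂L/∂b = -2

y = wx + b = (-3)(0) + -1 = -1
∂L/∂y = 2(y - t) = 2(-1 - 0) = -2
∂y/∂b = 1
∂L/∂b = ∂L/∂y · ∂y/∂b = -2 × 1 = -2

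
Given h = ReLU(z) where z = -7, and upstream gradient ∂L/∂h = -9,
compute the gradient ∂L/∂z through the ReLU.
∂L/∂z = 0

h = ReLU(-7) = 0
Since z < 0: ∂h/∂z = 0
∂L/∂z = ∂L/∂h · ∂h/∂z = -9 × 0 = 0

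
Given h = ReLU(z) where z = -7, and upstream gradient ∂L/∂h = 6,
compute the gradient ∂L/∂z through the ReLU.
∂L/∂z = 0

h = ReLU(-7) = 0
Since z < 0: ∂h/∂z = 0
∂L/∂z = ∂L/∂h · ∂h/∂z = 6 × 0 = 0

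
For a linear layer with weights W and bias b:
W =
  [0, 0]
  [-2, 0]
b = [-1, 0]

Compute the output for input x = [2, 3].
y = [-1, -4]

Wx = [0×2 + 0×3, -2×2 + 0×3]
   = [0, -4]
y = Wx + b = [0 + -1, -4 + 0] = [-1, -4]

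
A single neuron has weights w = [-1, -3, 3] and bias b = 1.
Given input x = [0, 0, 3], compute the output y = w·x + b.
y = 10

y = (-1)(0) + (-3)(0) + (3)(3) + 1 = 10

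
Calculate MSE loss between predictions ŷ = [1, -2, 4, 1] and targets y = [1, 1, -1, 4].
MSE = 10.75

MSE = (1/4)((1-1)² + (-2-1)² + (4--1)² + (1-4)²) = (1/4)(0 + 9 + 25 + 9) = 10.75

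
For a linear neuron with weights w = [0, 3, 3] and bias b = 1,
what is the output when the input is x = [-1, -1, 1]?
y = 1

y = (0)(-1) + (3)(-1) + (3)(1) + 1 = 1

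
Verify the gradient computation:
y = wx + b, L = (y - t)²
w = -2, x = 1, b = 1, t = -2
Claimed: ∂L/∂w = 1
Incorrect

y = (-2)(1) + 1 = -1
∂L/∂y = 2(y - t) = 2(-1 - -2) = 2
∂y/∂w = x = 1
∂L/∂w = 2 × 1 = 2

Claimed value: 1
Incorrect: The correct gradient is 2.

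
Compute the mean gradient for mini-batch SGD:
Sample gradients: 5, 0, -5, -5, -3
Average gradient = -1.6

Average = (1/5)(5 + 0 + -5 + -5 + -3) = -8/5 = -1.6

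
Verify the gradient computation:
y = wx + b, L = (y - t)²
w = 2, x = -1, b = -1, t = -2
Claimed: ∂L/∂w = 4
Incorrect

y = (2)(-1) + -1 = -3
∂L/∂y = 2(y - t) = 2(-3 - -2) = -2
∂y/∂w = x = -1
∂L/∂w = -2 × -1 = 2

Claimed value: 4
Incorrect: The correct gradient is 2.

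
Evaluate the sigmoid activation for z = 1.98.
0.8787

sigmoid(1.98) = 1/(1 + e^(-1.98)) = 1/(1 + 0.1381) = 0.8787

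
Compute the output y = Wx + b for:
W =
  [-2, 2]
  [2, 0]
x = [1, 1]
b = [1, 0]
y = [1, 2]

Wx = [-2×1 + 2×1, 2×1 + 0×1]
   = [0, 2]
y = Wx + b = [0 + 1, 2 + 0] = [1, 2]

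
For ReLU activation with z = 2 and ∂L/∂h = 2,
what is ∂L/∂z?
∂L/∂z = 2

h = ReLU(2) = 2
Since z > 0: ∂h/∂z = 1
∂L/∂z = ∂L/∂h · ∂h/∂z = 2 × 1 = 2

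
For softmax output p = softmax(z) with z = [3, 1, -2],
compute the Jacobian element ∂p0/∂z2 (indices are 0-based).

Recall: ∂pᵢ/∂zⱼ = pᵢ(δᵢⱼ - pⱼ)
∂p0/∂z2 = -0.005166

p = softmax(z) = [0.8756, 0.1185, 0.0059]
p0 = 0.8756, p2 = 0.0059

∂p0/∂z2 = -p0 × p2 = -0.8756 × 0.0059 = -0.005166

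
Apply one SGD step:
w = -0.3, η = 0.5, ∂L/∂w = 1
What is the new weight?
w_new = -0.8

w_new = w - η·∂L/∂w = -0.3 - 0.5×(1) = -0.3 - (0.5) = -0.8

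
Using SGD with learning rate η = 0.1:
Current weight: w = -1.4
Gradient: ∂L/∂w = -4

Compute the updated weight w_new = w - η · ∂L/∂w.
w_new = -1

w_new = w - η·∂L/∂w = -1.4 - 0.1×(-4) = -1.4 - (-0.4) = -1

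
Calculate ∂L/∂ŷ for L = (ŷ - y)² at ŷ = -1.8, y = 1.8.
∂L/∂ŷ = -7.2

∂L/∂ŷ = 2(ŷ - y) = 2(-1.8 - 1.8) = 2(-3.6) = -7.2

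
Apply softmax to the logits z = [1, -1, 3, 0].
p = [0.1125, 0.0152, 0.831, 0.0414]

exp(z) = [2.718, 0.3679, 20.09, 1]
Sum = 24.17
p = [0.1125, 0.0152, 0.831, 0.0414]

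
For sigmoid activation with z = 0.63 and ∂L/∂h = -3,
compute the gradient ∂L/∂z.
∂L/∂z = -0.6802

σ(0.63) = 0.6525
σ'(0.63) = σ(0.63)(1 - σ(0.63)) = 0.6525 × 0.3475 = 0.2267
∂L/∂z = ∂L/∂h · σ'(z) = -3 × 0.2267 = -0.6802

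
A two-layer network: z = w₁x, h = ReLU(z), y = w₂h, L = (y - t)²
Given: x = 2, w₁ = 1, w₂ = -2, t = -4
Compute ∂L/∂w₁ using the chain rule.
∂L/∂w₁ = 0

Forward pass:
z = w₁x = 1×2 = 2
h = ReLU(2) = 2
y = w₂h = -2×2 = -4

Backward pass:
∂L/∂y = 2(y - t) = 2(-4 - -4) = 0
∂y/∂h = w₂ = -2
∂h/∂z = 1 (ReLU derivative)
∂z/∂w₁ = x = 2

∂L/∂w₁ = 0 × -2 × 1 × 2 = 0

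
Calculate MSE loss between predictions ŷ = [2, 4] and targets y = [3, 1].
MSE = 5

MSE = (1/2)((2-3)² + (4-1)²) = (1/2)(1 + 9) = 5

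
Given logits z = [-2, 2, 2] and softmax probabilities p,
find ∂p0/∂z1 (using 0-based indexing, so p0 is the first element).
∂p0/∂z1 = -0.004496

p = softmax(z) = [0.009075, 0.4955, 0.4955]
p0 = 0.009075, p1 = 0.4955

∂p0/∂z1 = -p0 × p1 = -0.009075 × 0.4955 = -0.004496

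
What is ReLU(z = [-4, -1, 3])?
h = [0, 0, 3]

ReLU applied element-wise: max(0,-4)=0, max(0,-1)=0, max(0,3)=3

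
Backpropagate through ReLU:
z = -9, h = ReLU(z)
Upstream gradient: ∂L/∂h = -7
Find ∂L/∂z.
∂L/∂z = 0

h = ReLU(-9) = 0
Since z < 0: ∂h/∂z = 0
∂L/∂z = ∂L/∂h · ∂h/∂z = -7 × 0 = 0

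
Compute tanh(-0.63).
-0.5581

tanh(-0.63) = (e^(-0.63) - e^(0.63))/(e^(-0.63) + e^(0.63)) = -0.5581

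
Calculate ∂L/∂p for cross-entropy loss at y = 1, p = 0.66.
∂L/∂p = -1.515

∂L/∂p = -y/p + (1-y)/(1-p) = -1/0.66 + 0 = -1.515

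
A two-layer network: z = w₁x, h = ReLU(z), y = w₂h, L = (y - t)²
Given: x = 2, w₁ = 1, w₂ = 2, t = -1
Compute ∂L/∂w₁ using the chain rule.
∂L/∂w₁ = 40

Forward pass:
z = w₁x = 1×2 = 2
h = ReLU(2) = 2
y = w₂h = 2×2 = 4

Backward pass:
∂L/∂y = 2(y - t) = 2(4 - -1) = 10
∂y/∂h = w₂ = 2
∂h/∂z = 1 (ReLU derivative)
∂z/∂w₁ = x = 2

∂L/∂w₁ = 10 × 2 × 1 × 2 = 40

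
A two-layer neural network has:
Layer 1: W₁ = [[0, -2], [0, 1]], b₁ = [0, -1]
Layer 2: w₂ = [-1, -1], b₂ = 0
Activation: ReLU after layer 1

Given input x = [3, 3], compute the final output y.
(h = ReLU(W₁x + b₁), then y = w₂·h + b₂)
y = -2

Layer 1 pre-activation: z₁ = [-6, 2]
After ReLU: h = [0, 2]
Layer 2 output: y = -1×0 + -1×2 + 0 = -2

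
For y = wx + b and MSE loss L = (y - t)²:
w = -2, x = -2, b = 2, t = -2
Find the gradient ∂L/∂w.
∂L/∂w = -32

y = wx + b = (-2)(-2) + 2 = 6
∂L/∂y = 2(y - t) = 2(6 - -2) = 16
∂y/∂w = x = -2
∂L/∂w = ∂L/∂y · ∂y/∂w = 16 × -2 = -32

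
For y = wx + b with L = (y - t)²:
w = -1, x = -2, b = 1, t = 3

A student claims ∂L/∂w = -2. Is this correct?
Incorrect

y = (-1)(-2) + 1 = 3
∂L/∂y = 2(y - t) = 2(3 - 3) = 0
∂y/∂w = x = -2
∂L/∂w = 0 × -2 = 0

Claimed value: -2
Incorrect: The correct gradient is 0.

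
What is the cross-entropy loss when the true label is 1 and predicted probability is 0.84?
L = 0.1744

L = -1·log(0.84) - 0·log(0.16) = -log(0.84) = 0.1744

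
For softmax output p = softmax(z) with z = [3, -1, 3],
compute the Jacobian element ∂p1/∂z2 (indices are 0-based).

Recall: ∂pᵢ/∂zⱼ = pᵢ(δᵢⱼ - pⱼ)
∂p1/∂z2 = -0.004496

p = softmax(z) = [0.4955, 0.009075, 0.4955]
p1 = 0.009075, p2 = 0.4955

∂p1/∂z2 = -p1 × p2 = -0.009075 × 0.4955 = -0.004496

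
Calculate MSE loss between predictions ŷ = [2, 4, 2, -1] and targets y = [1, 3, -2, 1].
MSE = 5.5

MSE = (1/4)((2-1)² + (4-3)² + (2--2)² + (-1-1)²) = (1/4)(1 + 1 + 16 + 4) = 5.5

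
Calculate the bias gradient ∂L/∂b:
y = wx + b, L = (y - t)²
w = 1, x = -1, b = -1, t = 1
∂L/∂b = -6

y = wx + b = (1)(-1) + -1 = -2
∂L/∂y = 2(y - t) = 2(-2 - 1) = -6
∂y/∂b = 1
∂L/∂b = ∂L/∂y · ∂y/∂b = -6 × 1 = -6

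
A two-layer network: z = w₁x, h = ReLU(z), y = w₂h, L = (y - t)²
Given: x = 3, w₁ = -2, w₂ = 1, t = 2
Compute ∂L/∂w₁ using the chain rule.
∂L/∂w₁ = 0

Forward pass:
z = w₁x = -2×3 = -6
h = ReLU(-6) = 0
y = w₂h = 1×0 = 0

Backward pass:
∂L/∂y = 2(y - t) = 2(0 - 2) = -4
∂y/∂h = w₂ = 1
∂h/∂z = 0 (ReLU derivative)
∂z/∂w₁ = x = 3

∂L/∂w₁ = -4 × 1 × 0 × 3 = 0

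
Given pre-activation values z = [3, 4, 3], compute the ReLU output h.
h = [3, 4, 3]

ReLU applied element-wise: max(0,3)=3, max(0,4)=4, max(0,3)=3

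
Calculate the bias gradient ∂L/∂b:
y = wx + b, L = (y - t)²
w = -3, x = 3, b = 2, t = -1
∂L/∂b = -12

y = wx + b = (-3)(3) + 2 = -7
∂L/∂y = 2(y - t) = 2(-7 - -1) = -12
∂y/∂b = 1
∂L/∂b = ∂L/∂y · ∂y/∂b = -12 × 1 = -12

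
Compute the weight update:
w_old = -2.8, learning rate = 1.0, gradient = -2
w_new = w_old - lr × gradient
w_new = -0.8

w_new = w - η·∂L/∂w = -2.8 - 1.0×(-2) = -2.8 - (-2) = -0.8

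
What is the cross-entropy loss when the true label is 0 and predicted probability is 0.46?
L = 0.6162

L = -0·log(0.46) - 1·log(0.54) = -log(0.54) = 0.6162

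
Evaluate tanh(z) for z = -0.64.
-0.5649

tanh(-0.64) = (e^(-0.64) - e^(0.64))/(e^(-0.64) + e^(0.64)) = -0.5649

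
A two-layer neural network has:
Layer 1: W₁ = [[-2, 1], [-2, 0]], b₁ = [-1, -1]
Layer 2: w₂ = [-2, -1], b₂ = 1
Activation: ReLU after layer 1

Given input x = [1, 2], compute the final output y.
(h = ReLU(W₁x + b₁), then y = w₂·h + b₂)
y = 1

Layer 1 pre-activation: z₁ = [-1, -3]
After ReLU: h = [0, 0]
Layer 2 output: y = -2×0 + -1×0 + 1 = 1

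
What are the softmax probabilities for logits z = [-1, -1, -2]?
p = [0.4223, 0.4223, 0.1554]

exp(z) = [0.3679, 0.3679, 0.1353]
Sum = 0.8711
p = [0.4223, 0.4223, 0.1554]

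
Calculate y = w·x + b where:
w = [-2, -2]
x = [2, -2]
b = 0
y = 0

y = (-2)(2) + (-2)(-2) + 0 = 0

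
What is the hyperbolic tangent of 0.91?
0.7211

tanh(0.91) = (e^(0.91) - e^(-0.91))/(e^(0.91) + e^(-0.91)) = 0.7211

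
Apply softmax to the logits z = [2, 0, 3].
p = [0.2595, 0.0351, 0.7054]

exp(z) = [7.389, 1, 20.09]
Sum = 28.47
p = [0.2595, 0.0351, 0.7054]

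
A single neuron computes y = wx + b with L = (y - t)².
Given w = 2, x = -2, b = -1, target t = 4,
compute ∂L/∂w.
∂L/∂w = 36

y = wx + b = (2)(-2) + -1 = -5
∂L/∂y = 2(y - t) = 2(-5 - 4) = -18
∂y/∂w = x = -2
∂L/∂w = ∂L/∂y · ∂y/∂w = -18 × -2 = 36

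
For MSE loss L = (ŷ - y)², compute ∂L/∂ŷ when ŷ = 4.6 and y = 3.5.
∂L/∂ŷ = 2.2

∂L/∂ŷ = 2(ŷ - y) = 2(4.6 - 3.5) = 2(1.1) = 2.2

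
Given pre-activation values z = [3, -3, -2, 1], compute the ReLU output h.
h = [3, 0, 0, 1]

ReLU applied element-wise: max(0,3)=3, max(0,-3)=0, max(0,-2)=0, max(0,1)=1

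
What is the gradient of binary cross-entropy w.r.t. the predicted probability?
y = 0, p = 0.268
∂L/∂p = 1.366

∂L/∂p = -y/p + (1-y)/(1-p) = 0 + 1/0.732 = 1.366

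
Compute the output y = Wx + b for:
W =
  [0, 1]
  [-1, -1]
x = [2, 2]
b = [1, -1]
y = [3, -5]

Wx = [0×2 + 1×2, -1×2 + -1×2]
   = [2, -4]
y = Wx + b = [2 + 1, -4 + -1] = [3, -5]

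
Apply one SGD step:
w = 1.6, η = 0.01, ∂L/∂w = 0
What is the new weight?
w_new = 1.6

w_new = w - η·∂L/∂w = 1.6 - 0.01×(0) = 1.6 - (0) = 1.6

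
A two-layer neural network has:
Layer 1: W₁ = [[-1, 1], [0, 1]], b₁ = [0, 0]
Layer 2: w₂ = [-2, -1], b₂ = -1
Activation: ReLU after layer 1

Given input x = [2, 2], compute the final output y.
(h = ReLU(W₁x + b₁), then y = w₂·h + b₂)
y = -3

Layer 1 pre-activation: z₁ = [0, 2]
After ReLU: h = [0, 2]
Layer 2 output: y = -2×0 + -1×2 + -1 = -3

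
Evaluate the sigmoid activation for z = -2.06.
0.113

sigmoid(-2.06) = 1/(1 + e^(2.06)) = 1/(1 + 7.846) = 0.113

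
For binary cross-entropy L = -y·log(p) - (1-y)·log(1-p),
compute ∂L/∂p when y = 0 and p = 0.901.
∂L/∂p = 10.1

∂L/∂p = -y/p + (1-y)/(1-p) = 0 + 1/0.099 = 10.1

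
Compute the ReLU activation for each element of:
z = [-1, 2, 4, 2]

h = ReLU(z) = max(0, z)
h = [0, 2, 4, 2]

ReLU applied element-wise: max(0,-1)=0, max(0,2)=2, max(0,4)=4, max(0,2)=2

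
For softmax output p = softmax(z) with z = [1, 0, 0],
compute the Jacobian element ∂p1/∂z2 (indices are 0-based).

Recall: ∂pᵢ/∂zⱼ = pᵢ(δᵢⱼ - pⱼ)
∂p1/∂z2 = -0.04492

p = softmax(z) = [0.5761, 0.2119, 0.2119]
p1 = 0.2119, p2 = 0.2119

∂p1/∂z2 = -p1 × p2 = -0.2119 × 0.2119 = -0.04492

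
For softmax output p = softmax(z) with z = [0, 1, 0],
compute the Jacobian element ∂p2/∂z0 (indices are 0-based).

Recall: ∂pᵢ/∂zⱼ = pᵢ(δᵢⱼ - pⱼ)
∂p2/∂z0 = -0.04492

p = softmax(z) = [0.2119, 0.5761, 0.2119]
p2 = 0.2119, p0 = 0.2119

∂p2/∂z0 = -p2 × p0 = -0.2119 × 0.2119 = -0.04492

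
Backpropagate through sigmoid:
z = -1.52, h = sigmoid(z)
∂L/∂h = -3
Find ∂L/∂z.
∂L/∂z = -0.4418

σ(-1.52) = 0.1795
σ'(-1.52) = σ(-1.52)(1 - σ(-1.52)) = 0.1795 × 0.8205 = 0.1473
∂L/∂z = ∂L/∂h · σ'(z) = -3 × 0.1473 = -0.4418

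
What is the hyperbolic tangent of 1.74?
0.9402

tanh(1.74) = (e^(1.74) - e^(-1.74))/(e^(1.74) + e^(-1.74)) = 0.9402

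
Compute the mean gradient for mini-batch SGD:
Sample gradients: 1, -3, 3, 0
Average gradient = 0.25

Average = (1/4)(1 + -3 + 3 + 0) = 1/4 = 0.25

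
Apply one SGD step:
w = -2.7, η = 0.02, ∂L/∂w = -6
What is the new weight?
w_new = -2.58

w_new = w - η·∂L/∂w = -2.7 - 0.02×(-6) = -2.7 - (-0.12) = -2.58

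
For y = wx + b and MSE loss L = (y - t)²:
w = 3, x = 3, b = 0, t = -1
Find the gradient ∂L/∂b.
∂L/∂b = 20

y = wx + b = (3)(3) + 0 = 9
∂L/∂y = 2(y - t) = 2(9 - -1) = 20
∂y/∂b = 1
∂L/∂b = ∂L/∂y · ∂y/∂b = 20 × 1 = 20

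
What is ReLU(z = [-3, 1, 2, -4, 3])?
h = [0, 1, 2, 0, 3]

ReLU applied element-wise: max(0,-3)=0, max(0,1)=1, max(0,2)=2, max(0,-4)=0, max(0,3)=3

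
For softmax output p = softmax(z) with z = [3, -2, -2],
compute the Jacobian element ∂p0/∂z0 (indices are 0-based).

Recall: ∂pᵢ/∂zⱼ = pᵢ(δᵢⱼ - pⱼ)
∂p0/∂z0 = 0.01312

p = softmax(z) = [0.9867, 0.006648, 0.006648]
p0 = 0.9867

∂p0/∂z0 = p0(1 - p0) = 0.9867 × (1 - 0.9867) = 0.01312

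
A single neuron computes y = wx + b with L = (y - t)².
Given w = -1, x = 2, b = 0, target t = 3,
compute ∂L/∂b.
∂L/∂b = -10

y = wx + b = (-1)(2) + 0 = -2
∂L/∂y = 2(y - t) = 2(-2 - 3) = -10
∂y/∂b = 1
∂L/∂b = ∂L/∂y · ∂y/∂b = -10 × 1 = -10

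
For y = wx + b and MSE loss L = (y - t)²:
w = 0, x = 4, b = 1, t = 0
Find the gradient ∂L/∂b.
∂L/∂b = 2

y = wx + b = (0)(4) + 1 = 1
∂L/∂y = 2(y - t) = 2(1 - 0) = 2
∂y/∂b = 1
∂L/∂b = ∂L/∂y · ∂y/∂b = 2 × 1 = 2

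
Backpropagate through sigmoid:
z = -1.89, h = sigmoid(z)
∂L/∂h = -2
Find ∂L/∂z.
∂L/∂z = -0.228

σ(-1.89) = 0.1312
σ'(-1.89) = σ(-1.89)(1 - σ(-1.89)) = 0.1312 × 0.8688 = 0.114
∂L/∂z = ∂L/∂h · σ'(z) = -2 × 0.114 = -0.228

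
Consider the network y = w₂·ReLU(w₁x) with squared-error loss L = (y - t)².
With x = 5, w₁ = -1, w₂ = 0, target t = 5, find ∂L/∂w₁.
∂L/∂w₁ = 0

Forward pass:
z = w₁x = -1×5 = -5
h = ReLU(-5) = 0
y = w₂h = 0×0 = 0

Backward pass:
∂L/∂y = 2(y - t) = 2(0 - 5) = -10
∂y/∂h = w₂ = 0
∂h/∂z = 0 (ReLU derivative)
∂z/∂w₁ = x = 5

∂L/∂w₁ = -10 × 0 × 0 × 5 = 0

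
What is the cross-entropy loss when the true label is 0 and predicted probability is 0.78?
L = 1.514

L = -0·log(0.78) - 1·log(0.22) = -log(0.22) = 1.514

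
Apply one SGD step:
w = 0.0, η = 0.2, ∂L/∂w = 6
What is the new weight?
w_new = -1.2

w_new = w - η·∂L/∂w = 0.0 - 0.2×(6) = 0.0 - (1.2) = -1.2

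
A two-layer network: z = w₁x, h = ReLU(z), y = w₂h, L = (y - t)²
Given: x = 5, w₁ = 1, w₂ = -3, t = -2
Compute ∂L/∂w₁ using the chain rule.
∂L/∂w₁ = 390

Forward pass:
z = w₁x = 1×5 = 5
h = ReLU(5) = 5
y = w₂h = -3×5 = -15

Backward pass:
∂L/∂y = 2(y - t) = 2(-15 - -2) = -26
∂y/∂h = w₂ = -3
∂h/∂z = 1 (ReLU derivative)
∂z/∂w₁ = x = 5

∂L/∂w₁ = -26 × -3 × 1 × 5 = 390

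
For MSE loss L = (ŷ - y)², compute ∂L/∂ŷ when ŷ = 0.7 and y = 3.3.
∂L/∂ŷ = -5.2

∂L/∂ŷ = 2(ŷ - y) = 2(0.7 - 3.3) = 2(-2.6) = -5.2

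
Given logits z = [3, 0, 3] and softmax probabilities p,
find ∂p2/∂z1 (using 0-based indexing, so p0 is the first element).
∂p2/∂z1 = -0.01185

p = softmax(z) = [0.4879, 0.02429, 0.4879]
p2 = 0.4879, p1 = 0.02429

∂p2/∂z1 = -p2 × p1 = -0.4879 × 0.02429 = -0.01185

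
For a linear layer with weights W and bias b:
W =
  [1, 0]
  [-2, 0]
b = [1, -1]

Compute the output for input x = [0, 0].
y = [1, -1]

Wx = [1×0 + 0×0, -2×0 + 0×0]
   = [0, 0]
y = Wx + b = [0 + 1, 0 + -1] = [1, -1]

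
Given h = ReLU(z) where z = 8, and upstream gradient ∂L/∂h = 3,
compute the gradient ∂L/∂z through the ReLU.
∂L/∂z = 3

h = ReLU(8) = 8
Since z > 0: ∂h/∂z = 1
∂L/∂z = ∂L/∂h · ∂h/∂z = 3 × 1 = 3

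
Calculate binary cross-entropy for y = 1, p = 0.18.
L = 1.715

L = -1·log(0.18) - 0·log(0.82) = -log(0.18) = 1.715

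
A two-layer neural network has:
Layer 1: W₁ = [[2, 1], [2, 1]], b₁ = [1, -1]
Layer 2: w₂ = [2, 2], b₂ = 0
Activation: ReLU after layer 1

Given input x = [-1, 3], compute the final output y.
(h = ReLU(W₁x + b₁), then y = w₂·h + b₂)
y = 4

Layer 1 pre-activation: z₁ = [2, 0]
After ReLU: h = [2, 0]
Layer 2 output: y = 2×2 + 2×0 + 0 = 4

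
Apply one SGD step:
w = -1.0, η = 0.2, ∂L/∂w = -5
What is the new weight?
w_new = 0

w_new = w - η·∂L/∂w = -1.0 - 0.2×(-5) = -1.0 - (-1) = 0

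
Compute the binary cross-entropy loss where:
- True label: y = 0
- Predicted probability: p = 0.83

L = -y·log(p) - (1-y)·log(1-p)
L = 1.772

L = -0·log(0.83) - 1·log(0.17) = -log(0.17) = 1.772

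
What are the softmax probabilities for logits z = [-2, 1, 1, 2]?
p = [0.0104, 0.2097, 0.2097, 0.5701]

exp(z) = [0.1353, 2.718, 2.718, 7.389]
Sum = 12.96
p = [0.0104, 0.2097, 0.2097, 0.5701]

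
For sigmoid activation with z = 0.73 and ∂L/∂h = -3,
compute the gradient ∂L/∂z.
∂L/∂z = -0.6583

σ(0.73) = 0.6748
σ'(0.73) = σ(0.73)(1 - σ(0.73)) = 0.6748 × 0.3252 = 0.2194
∂L/∂z = ∂L/∂h · σ'(z) = -3 × 0.2194 = -0.6583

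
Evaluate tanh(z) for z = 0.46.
0.4301

tanh(0.46) = (e^(0.46) - e^(-0.46))/(e^(0.46) + e^(-0.46)) = 0.4301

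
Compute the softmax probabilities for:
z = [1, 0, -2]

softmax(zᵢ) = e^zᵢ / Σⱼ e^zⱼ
p = [0.7054, 0.2595, 0.0351]

exp(z) = [2.718, 1, 0.1353]
Sum = 3.854
p = [0.7054, 0.2595, 0.0351]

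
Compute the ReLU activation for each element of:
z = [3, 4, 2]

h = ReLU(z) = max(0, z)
h = [3, 4, 2]

ReLU applied element-wise: max(0,3)=3, max(0,4)=4, max(0,2)=2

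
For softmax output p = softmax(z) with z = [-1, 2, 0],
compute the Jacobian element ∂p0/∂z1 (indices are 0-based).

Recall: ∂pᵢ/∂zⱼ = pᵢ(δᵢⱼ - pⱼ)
∂p0/∂z1 = -0.03545

p = softmax(z) = [0.04201, 0.8438, 0.1142]
p0 = 0.04201, p1 = 0.8438

∂p0/∂z1 = -p0 × p1 = -0.04201 × 0.8438 = -0.03545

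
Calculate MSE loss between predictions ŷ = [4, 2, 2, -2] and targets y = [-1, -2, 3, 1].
MSE = 12.75

MSE = (1/4)((4--1)² + (2--2)² + (2-3)² + (-2-1)²) = (1/4)(25 + 16 + 1 + 9) = 12.75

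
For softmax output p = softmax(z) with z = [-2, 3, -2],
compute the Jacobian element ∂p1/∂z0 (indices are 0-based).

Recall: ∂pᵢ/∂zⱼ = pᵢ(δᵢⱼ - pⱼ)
∂p1/∂z0 = -0.00656

p = softmax(z) = [0.006648, 0.9867, 0.006648]
p1 = 0.9867, p0 = 0.006648

∂p1/∂z0 = -p1 × p0 = -0.9867 × 0.006648 = -0.00656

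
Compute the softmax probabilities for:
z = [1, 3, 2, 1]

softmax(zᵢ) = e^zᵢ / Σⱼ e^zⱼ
p = [0.0826, 0.6103, 0.2245, 0.0826]

exp(z) = [2.718, 20.09, 7.389, 2.718]
Sum = 32.91
p = [0.0826, 0.6103, 0.2245, 0.0826]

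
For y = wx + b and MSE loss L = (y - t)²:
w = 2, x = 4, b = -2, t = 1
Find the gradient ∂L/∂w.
∂L/∂w = 40

y = wx + b = (2)(4) + -2 = 6
∂L/∂y = 2(y - t) = 2(6 - 1) = 10
∂y/∂w = x = 4
∂L/∂w = ∂L/∂y · ∂y/∂w = 10 × 4 = 40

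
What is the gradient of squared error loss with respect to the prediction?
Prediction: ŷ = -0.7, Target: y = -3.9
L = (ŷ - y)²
∂L/∂ŷ = 6.4

∂L/∂ŷ = 2(ŷ - y) = 2(-0.7 - -3.9) = 2(3.2) = 6.4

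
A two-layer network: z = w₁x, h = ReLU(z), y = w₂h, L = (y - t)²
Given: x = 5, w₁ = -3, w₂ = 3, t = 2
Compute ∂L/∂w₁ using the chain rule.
∂L/∂w₁ = 0

Forward pass:
z = w₁x = -3×5 = -15
h = ReLU(-15) = 0
y = w₂h = 3×0 = 0

Backward pass:
∂L/∂y = 2(y - t) = 2(0 - 2) = -4
∂y/∂h = w₂ = 3
∂h/∂z = 0 (ReLU derivative)
∂z/∂w₁ = x = 5

∂L/∂w₁ = -4 × 3 × 0 × 5 = 0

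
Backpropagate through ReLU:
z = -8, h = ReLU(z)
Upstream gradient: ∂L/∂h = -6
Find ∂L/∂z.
∂L/∂z = 0

h = ReLU(-8) = 0
Since z < 0: ∂h/∂z = 0
∂L/∂z = ∂L/∂h · ∂h/∂z = -6 × 0 = 0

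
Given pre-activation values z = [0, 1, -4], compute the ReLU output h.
h = [0, 1, 0]

ReLU applied element-wise: max(0,0)=0, max(0,1)=1, max(0,-4)=0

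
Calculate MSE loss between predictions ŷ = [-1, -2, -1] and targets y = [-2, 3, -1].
MSE = 8.667

MSE = (1/3)((-1--2)² + (-2-3)² + (-1--1)²) = (1/3)(1 + 25 + 0) = 8.667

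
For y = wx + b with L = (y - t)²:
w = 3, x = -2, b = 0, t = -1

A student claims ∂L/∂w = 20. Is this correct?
Correct

y = (3)(-2) + 0 = -6
∂L/∂y = 2(y - t) = 2(-6 - -1) = -10
∂y/∂w = x = -2
∂L/∂w = -10 × -2 = 20

Claimed value: 20
Correct: The correct gradient is 20.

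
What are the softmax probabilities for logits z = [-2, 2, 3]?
p = [0.0049, 0.2676, 0.7275]

exp(z) = [0.1353, 7.389, 20.09]
Sum = 27.61
p = [0.0049, 0.2676, 0.7275]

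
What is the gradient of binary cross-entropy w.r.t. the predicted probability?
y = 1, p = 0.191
∂L/∂p = -5.236

∂L/∂p = -y/p + (1-y)/(1-p) = -1/0.191 + 0 = -5.236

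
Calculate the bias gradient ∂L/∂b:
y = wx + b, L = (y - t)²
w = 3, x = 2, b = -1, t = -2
∂L/∂b = 14

y = wx + b = (3)(2) + -1 = 5
∂L/∂y = 2(y - t) = 2(5 - -2) = 14
∂y/∂b = 1
∂L/∂b = ∂L/∂y · ∂y/∂b = 14 × 1 = 14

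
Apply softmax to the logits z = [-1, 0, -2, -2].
p = [0.2245, 0.6103, 0.0826, 0.0826]

exp(z) = [0.3679, 1, 0.1353, 0.1353]
Sum = 1.639
p = [0.2245, 0.6103, 0.0826, 0.0826]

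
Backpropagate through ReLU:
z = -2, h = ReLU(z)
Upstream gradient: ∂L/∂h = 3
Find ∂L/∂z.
∂L/∂z = 0

h = ReLU(-2) = 0
Since z < 0: ∂h/∂z = 0
∂L/∂z = ∂L/∂h · ∂h/∂z = 3 × 0 = 0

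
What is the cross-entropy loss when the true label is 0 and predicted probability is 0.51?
L = 0.7133

L = -0·log(0.51) - 1·log(0.49) = -log(0.49) = 0.7133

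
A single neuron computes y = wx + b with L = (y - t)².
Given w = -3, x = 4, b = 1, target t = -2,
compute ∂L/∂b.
∂L/∂b = -18

y = wx + b = (-3)(4) + 1 = -11
∂L/∂y = 2(y - t) = 2(-11 - -2) = -18
∂y/∂b = 1
∂L/∂b = ∂L/∂y · ∂y/∂b = -18 × 1 = -18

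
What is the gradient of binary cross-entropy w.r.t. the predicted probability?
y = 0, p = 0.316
∂L/∂p = 1.462

∂L/∂p = -y/p + (1-y)/(1-p) = 0 + 1/0.684 = 1.462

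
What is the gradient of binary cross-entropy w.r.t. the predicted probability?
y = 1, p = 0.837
∂L/∂p = -1.195

∂L/∂p = -y/p + (1-y)/(1-p) = -1/0.837 + 0 = -1.195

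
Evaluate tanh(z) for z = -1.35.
-0.8741

tanh(-1.35) = (e^(-1.35) - e^(1.35))/(e^(-1.35) + e^(1.35)) = -0.8741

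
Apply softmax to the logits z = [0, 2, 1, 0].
p = [0.0826, 0.6103, 0.2245, 0.0826]

exp(z) = [1, 7.389, 2.718, 1]
Sum = 12.11
p = [0.0826, 0.6103, 0.2245, 0.0826]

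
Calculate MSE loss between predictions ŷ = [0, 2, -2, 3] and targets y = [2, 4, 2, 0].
MSE = 8.25

MSE = (1/4)((0-2)² + (2-4)² + (-2-2)² + (3-0)²) = (1/4)(4 + 4 + 16 + 9) = 8.25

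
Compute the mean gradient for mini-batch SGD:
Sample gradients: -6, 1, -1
Average gradient = -2

Average = (1/3)(-6 + 1 + -1) = -6/3 = -2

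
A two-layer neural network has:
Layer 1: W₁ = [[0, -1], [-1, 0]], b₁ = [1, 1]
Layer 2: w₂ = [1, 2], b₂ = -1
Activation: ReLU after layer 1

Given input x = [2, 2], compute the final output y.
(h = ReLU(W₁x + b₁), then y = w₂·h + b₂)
y = -1

Layer 1 pre-activation: z₁ = [-1, -1]
After ReLU: h = [0, 0]
Layer 2 output: y = 1×0 + 2×0 + -1 = -1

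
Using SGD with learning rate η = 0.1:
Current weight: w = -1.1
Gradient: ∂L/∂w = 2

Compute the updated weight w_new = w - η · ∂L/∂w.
w_new = -1.3

w_new = w - η·∂L/∂w = -1.1 - 0.1×(2) = -1.1 - (0.2) = -1.3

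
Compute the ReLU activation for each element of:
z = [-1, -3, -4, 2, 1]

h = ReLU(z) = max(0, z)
h = [0, 0, 0, 2, 1]

ReLU applied element-wise: max(0,-1)=0, max(0,-3)=0, max(0,-4)=0, max(0,2)=2, max(0,1)=1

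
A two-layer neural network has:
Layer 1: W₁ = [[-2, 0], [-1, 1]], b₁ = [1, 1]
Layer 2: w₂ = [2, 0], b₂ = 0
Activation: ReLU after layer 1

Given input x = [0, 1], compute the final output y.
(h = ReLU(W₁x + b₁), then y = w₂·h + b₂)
y = 2

Layer 1 pre-activation: z₁ = [1, 2]
After ReLU: h = [1, 2]
Layer 2 output: y = 2×1 + 0×2 + 0 = 2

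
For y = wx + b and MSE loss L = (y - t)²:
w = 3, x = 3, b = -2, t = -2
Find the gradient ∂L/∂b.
∂L/∂b = 18

y = wx + b = (3)(3) + -2 = 7
∂L/∂y = 2(y - t) = 2(7 - -2) = 18
∂y/∂b = 1
∂L/∂b = ∂L/∂y · ∂y/∂b = 18 × 1 = 18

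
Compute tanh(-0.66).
-0.5784

tanh(-0.66) = (e^(-0.66) - e^(0.66))/(e^(-0.66) + e^(0.66)) = -0.5784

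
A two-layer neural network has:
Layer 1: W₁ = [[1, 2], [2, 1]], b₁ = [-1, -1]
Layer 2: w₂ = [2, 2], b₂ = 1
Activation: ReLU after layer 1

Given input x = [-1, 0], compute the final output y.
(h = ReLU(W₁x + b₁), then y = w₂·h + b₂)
y = 1

Layer 1 pre-activation: z₁ = [-2, -3]
After ReLU: h = [0, 0]
Layer 2 output: y = 2×0 + 2×0 + 1 = 1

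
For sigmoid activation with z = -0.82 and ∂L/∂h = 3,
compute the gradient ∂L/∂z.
∂L/∂z = 0.6368

σ(-0.82) = 0.3058
σ'(-0.82) = σ(-0.82)(1 - σ(-0.82)) = 0.3058 × 0.6942 = 0.2123
∂L/∂z = ∂L/∂h · σ'(z) = 3 × 0.2123 = 0.6368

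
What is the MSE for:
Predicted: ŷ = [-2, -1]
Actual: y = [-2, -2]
MSE = 0.5

MSE = (1/2)((-2--2)² + (-1--2)²) = (1/2)(0 + 1) = 0.5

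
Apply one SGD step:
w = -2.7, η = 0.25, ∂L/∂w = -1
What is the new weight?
w_new = -2.45

w_new = w - η·∂L/∂w = -2.7 - 0.25×(-1) = -2.7 - (-0.25) = -2.45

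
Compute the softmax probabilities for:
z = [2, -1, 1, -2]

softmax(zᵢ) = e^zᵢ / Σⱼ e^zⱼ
p = [0.6964, 0.0347, 0.2562, 0.0128]

exp(z) = [7.389, 0.3679, 2.718, 0.1353]
Sum = 10.61
p = [0.6964, 0.0347, 0.2562, 0.0128]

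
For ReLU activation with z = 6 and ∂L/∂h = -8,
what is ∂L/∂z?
∂L/∂z = -8

h = ReLU(6) = 6
Since z > 0: ∂h/∂z = 1
∂L/∂z = ∂L/∂h · ∂h/∂z = -8 × 1 = -8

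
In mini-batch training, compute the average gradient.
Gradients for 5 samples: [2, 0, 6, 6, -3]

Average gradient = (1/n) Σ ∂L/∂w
Average gradient = 2.2

Average = (1/5)(2 + 0 + 6 + 6 + -3) = 11/5 = 2.2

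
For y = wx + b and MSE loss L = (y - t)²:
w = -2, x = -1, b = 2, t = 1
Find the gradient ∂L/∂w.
∂L/∂w = -6

y = wx + b = (-2)(-1) + 2 = 4
∂L/∂y = 2(y - t) = 2(4 - 1) = 6
∂y/∂w = x = -1
∂L/∂w = ∂L/∂y · ∂y/∂w = 6 × -1 = -6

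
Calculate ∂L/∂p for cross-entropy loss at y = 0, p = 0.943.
∂L/∂p = 17.54

∂L/∂p = -y/p + (1-y)/(1-p) = 0 + 1/0.057 = 17.54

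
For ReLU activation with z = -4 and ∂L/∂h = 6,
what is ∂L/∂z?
∂L/∂z = 0

h = ReLU(-4) = 0
Since z < 0: ∂h/∂z = 0
∂L/∂z = ∂L/∂h · ∂h/∂z = 6 × 0 = 0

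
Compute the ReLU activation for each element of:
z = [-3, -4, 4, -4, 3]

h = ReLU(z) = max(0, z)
h = [0, 0, 4, 0, 3]

ReLU applied element-wise: max(0,-3)=0, max(0,-4)=0, max(0,4)=4, max(0,-4)=0, max(0,3)=3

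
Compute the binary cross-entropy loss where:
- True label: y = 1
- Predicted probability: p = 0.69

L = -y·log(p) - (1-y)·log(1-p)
L = 0.3711

L = -1·log(0.69) - 0·log(0.31) = -log(0.69) = 0.3711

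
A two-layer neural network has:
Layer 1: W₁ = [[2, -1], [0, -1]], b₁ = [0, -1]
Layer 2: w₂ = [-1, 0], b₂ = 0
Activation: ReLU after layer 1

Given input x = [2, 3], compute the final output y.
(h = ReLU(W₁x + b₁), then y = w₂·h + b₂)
y = -1

Layer 1 pre-activation: z₁ = [1, -4]
After ReLU: h = [1, 0]
Layer 2 output: y = -1×1 + 0×0 + 0 = -1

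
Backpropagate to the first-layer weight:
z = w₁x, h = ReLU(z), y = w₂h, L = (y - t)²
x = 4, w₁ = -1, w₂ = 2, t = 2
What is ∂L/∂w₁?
∂L/∂w₁ = 0

Forward pass:
z = w₁x = -1×4 = -4
h = ReLU(-4) = 0
y = w₂h = 2×0 = 0

Backward pass:
∂L/∂y = 2(y - t) = 2(0 - 2) = -4
∂y/∂h = w₂ = 2
∂h/∂z = 0 (ReLU derivative)
∂z/∂w₁ = x = 4

∂L/∂w₁ = -4 × 2 × 0 × 4 = 0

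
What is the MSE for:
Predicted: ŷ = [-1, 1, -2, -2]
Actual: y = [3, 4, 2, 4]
MSE = 19.25

MSE = (1/4)((-1-3)² + (1-4)² + (-2-2)² + (-2-4)²) = (1/4)(16 + 9 + 16 + 36) = 19.25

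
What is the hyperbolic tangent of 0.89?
0.7114

tanh(0.89) = (e^(0.89) - e^(-0.89))/(e^(0.89) + e^(-0.89)) = 0.7114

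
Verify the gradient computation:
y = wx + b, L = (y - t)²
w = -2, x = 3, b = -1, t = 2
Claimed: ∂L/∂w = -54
Correct

y = (-2)(3) + -1 = -7
∂L/∂y = 2(y - t) = 2(-7 - 2) = -18
∂y/∂w = x = 3
∂L/∂w = -18 × 3 = -54

Claimed value: -54
Correct: The correct gradient is -54.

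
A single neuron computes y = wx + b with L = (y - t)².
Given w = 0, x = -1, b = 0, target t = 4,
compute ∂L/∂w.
∂L/∂w = 8

y = wx + b = (0)(-1) + 0 = 0
∂L/∂y = 2(y - t) = 2(0 - 4) = -8
∂y/∂w = x = -1
∂L/∂w = ∂L/∂y · ∂y/∂w = -8 × -1 = 8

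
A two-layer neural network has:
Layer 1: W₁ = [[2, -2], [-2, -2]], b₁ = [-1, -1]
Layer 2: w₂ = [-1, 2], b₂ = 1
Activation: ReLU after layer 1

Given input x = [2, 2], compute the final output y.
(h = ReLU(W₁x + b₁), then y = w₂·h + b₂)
y = 1

Layer 1 pre-activation: z₁ = [-1, -9]
After ReLU: h = [0, 0]
Layer 2 output: y = -1×0 + 2×0 + 1 = 1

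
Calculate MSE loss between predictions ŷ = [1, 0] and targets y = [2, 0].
MSE = 0.5

MSE = (1/2)((1-2)² + (0-0)²) = (1/2)(1 + 0) = 0.5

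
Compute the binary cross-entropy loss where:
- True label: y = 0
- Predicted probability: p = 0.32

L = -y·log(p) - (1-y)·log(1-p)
L = 0.3857

L = -0·log(0.32) - 1·log(0.68) = -log(0.68) = 0.3857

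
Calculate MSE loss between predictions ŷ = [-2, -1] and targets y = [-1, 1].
MSE = 2.5

MSE = (1/2)((-2--1)² + (-1-1)²) = (1/2)(1 + 4) = 2.5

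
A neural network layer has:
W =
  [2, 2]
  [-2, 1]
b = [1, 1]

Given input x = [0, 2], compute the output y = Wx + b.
y = [5, 3]

Wx = [2×0 + 2×2, -2×0 + 1×2]
   = [4, 2]
y = Wx + b = [4 + 1, 2 + 1] = [5, 3]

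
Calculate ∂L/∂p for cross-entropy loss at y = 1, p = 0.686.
∂L/∂p = -1.458

∂L/∂p = -y/p + (1-y)/(1-p) = -1/0.686 + 0 = -1.458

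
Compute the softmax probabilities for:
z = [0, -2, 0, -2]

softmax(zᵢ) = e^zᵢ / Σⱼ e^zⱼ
p = [0.4404, 0.0596, 0.4404, 0.0596]

exp(z) = [1, 0.1353, 1, 0.1353]
Sum = 2.271
p = [0.4404, 0.0596, 0.4404, 0.0596]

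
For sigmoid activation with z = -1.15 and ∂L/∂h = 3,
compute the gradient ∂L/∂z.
∂L/∂z = 0.548

σ(-1.15) = 0.2405
σ'(-1.15) = σ(-1.15)(1 - σ(-1.15)) = 0.2405 × 0.7595 = 0.1827
∂L/∂z = ∂L/∂h · σ'(z) = 3 × 0.1827 = 0.548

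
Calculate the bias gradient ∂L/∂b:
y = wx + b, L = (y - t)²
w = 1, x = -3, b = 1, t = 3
∂L/∂b = -10

y = wx + b = (1)(-3) + 1 = -2
∂L/∂y = 2(y - t) = 2(-2 - 3) = -10
∂y/∂b = 1
∂L/∂b = ∂L/∂y · ∂y/∂b = -10 × 1 = -10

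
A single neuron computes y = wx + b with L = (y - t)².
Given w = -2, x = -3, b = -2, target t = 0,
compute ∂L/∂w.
∂L/∂w = -24

y = wx + b = (-2)(-3) + -2 = 4
∂L/∂y = 2(y - t) = 2(4 - 0) = 8
∂y/∂w = x = -3
∂L/∂w = ∂L/∂y · ∂y/∂w = 8 × -3 = -24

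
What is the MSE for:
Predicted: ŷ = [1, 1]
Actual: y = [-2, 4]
MSE = 9

MSE = (1/2)((1--2)² + (1-4)²) = (1/2)(9 + 9) = 9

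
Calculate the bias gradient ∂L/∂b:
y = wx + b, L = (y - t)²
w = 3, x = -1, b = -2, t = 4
∂L/∂b = -18

y = wx + b = (3)(-1) + -2 = -5
∂L/∂y = 2(y - t) = 2(-5 - 4) = -18
∂y/∂b = 1
∂L/∂b = ∂L/∂y · ∂y/∂b = -18 × 1 = -18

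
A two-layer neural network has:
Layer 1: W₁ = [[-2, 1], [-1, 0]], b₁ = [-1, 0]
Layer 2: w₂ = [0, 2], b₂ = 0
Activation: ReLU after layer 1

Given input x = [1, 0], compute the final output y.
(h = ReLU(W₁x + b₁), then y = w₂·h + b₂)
y = 0

Layer 1 pre-activation: z₁ = [-3, -1]
After ReLU: h = [0, 0]
Layer 2 output: y = 0×0 + 2×0 + 0 = 0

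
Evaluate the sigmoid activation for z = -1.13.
0.2442

sigmoid(-1.13) = 1/(1 + e^(1.13)) = 1/(1 + 3.096) = 0.2442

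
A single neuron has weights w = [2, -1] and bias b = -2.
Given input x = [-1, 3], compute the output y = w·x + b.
y = -7

y = (2)(-1) + (-1)(3) + -2 = -7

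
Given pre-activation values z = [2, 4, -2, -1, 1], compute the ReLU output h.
h = [2, 4, 0, 0, 1]

ReLU applied element-wise: max(0,2)=2, max(0,4)=4, max(0,-2)=0, max(0,-1)=0, max(0,1)=1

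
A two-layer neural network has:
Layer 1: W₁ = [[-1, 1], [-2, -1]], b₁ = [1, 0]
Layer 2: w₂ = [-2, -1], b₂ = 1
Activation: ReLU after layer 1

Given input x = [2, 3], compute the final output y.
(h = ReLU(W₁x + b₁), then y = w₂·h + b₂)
y = -3

Layer 1 pre-activation: z₁ = [2, -7]
After ReLU: h = [2, 0]
Layer 2 output: y = -2×2 + -1×0 + 1 = -3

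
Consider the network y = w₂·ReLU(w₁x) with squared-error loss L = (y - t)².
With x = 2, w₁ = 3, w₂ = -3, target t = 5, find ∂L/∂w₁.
∂L/∂w₁ = 276

Forward pass:
z = w₁x = 3×2 = 6
h = ReLU(6) = 6
y = w₂h = -3×6 = -18

Backward pass:
∂L/∂y = 2(y - t) = 2(-18 - 5) = -46
∂y/∂h = w₂ = -3
∂h/∂z = 1 (ReLU derivative)
∂z/∂w₁ = x = 2

∂L/∂w₁ = -46 × -3 × 1 × 2 = 276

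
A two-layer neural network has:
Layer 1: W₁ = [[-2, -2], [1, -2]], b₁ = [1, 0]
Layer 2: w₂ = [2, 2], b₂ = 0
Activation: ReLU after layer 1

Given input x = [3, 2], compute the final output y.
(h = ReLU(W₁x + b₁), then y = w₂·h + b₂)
y = 0

Layer 1 pre-activation: z₁ = [-9, -1]
After ReLU: h = [0, 0]
Layer 2 output: y = 2×0 + 2×0 + 0 = 0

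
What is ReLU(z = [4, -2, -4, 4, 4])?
h = [4, 0, 0, 4, 4]

ReLU applied element-wise: max(0,4)=4, max(0,-2)=0, max(0,-4)=0, max(0,4)=4, max(0,4)=4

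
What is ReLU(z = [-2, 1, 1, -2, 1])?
h = [0, 1, 1, 0, 1]

ReLU applied element-wise: max(0,-2)=0, max(0,1)=1, max(0,1)=1, max(0,-2)=0, max(0,1)=1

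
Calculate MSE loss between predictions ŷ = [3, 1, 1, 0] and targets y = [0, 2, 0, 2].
MSE = 3.75

MSE = (1/4)((3-0)² + (1-2)² + (1-0)² + (0-2)²) = (1/4)(9 + 1 + 1 + 4) = 3.75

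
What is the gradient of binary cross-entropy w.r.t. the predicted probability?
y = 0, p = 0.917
∂L/∂p = 12.05

∂L/∂p = -y/p + (1-y)/(1-p) = 0 + 1/0.083 = 12.05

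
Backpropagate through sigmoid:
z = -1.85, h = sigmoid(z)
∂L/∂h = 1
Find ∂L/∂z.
∂L/∂z = 0.1174

σ(-1.85) = 0.1359
σ'(-1.85) = σ(-1.85)(1 - σ(-1.85)) = 0.1359 × 0.8641 = 0.1174
∂L/∂z = ∂L/∂h · σ'(z) = 1 × 0.1174 = 0.1174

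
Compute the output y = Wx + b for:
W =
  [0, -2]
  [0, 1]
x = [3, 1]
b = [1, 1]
y = [-1, 2]

Wx = [0×3 + -2×1, 0×3 + 1×1]
   = [-2, 1]
y = Wx + b = [-2 + 1, 1 + 1] = [-1, 2]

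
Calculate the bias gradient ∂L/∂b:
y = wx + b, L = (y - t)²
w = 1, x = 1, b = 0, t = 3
∂L/∂b = -4

y = wx + b = (1)(1) + 0 = 1
∂L/∂y = 2(y - t) = 2(1 - 3) = -4
∂y/∂b = 1
∂L/∂b = ∂L/∂y · ∂y/∂b = -4 × 1 = -4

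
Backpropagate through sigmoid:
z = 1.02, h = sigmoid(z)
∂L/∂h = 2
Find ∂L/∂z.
∂L/∂z = 0.3896

σ(1.02) = 0.735
σ'(1.02) = σ(1.02)(1 - σ(1.02)) = 0.735 × 0.265 = 0.1948
∂L/∂z = ∂L/∂h · σ'(z) = 2 × 0.1948 = 0.3896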